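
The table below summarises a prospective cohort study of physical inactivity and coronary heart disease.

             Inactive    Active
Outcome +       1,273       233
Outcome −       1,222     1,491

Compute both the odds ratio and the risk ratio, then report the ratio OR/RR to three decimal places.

Reading the table with exposure as columns: a = 1273 (Inactive, case), b = 1222 (Inactive, non-case), c = 233 (Active, case), d = 1491.
OR = (1273·1491)/(1222·233) = 1898043/284726 = 6.66621
Risk in exposed = 1273/2495 = 0.51022; risk in unexposed = 233/1724 = 0.13515; RR = 3.77519
OR/RR = 6.66621 / 3.77519 = 1.76579
The outcome is not rare, so the OR lies further from 1 than the RR.

1.766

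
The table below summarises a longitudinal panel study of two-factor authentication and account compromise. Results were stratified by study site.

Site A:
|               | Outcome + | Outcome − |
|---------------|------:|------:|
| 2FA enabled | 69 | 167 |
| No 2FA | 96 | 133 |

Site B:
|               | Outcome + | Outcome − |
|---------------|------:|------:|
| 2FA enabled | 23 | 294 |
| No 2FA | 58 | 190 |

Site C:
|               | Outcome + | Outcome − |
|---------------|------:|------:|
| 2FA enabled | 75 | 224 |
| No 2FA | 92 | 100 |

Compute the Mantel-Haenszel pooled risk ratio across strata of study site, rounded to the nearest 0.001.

0.535

RR_MH = Σ(aᵢ·n₀ᵢ/nᵢ) / Σ(cᵢ·n₁ᵢ/nᵢ), with n₁ᵢ = aᵢ+bᵢ (exposed), n₀ᵢ = cᵢ+dᵢ (unexposed), nᵢ = n₁ᵢ+n₀ᵢ.
Stratum 1 (Site A): n₁ = 236, n₀ = 229, n = 465; a·n₀/n = 69·229/465 = 33.9806; c·n₁/n = 96·236/465 = 48.7226
Stratum 2 (Site B): n₁ = 317, n₀ = 248, n = 565; a·n₀/n = 23·248/565 = 10.0956; c·n₁/n = 58·317/565 = 32.5416
Stratum 3 (Site C): n₁ = 299, n₀ = 192, n = 491; a·n₀/n = 75·192/491 = 29.3279; c·n₁/n = 92·299/491 = 56.0244
RR_MH = (33.9806 + 10.0956 + 29.3279) / (48.7226 + 32.5416 + 56.0244) = 73.4041 / 137.2886 = 0.53467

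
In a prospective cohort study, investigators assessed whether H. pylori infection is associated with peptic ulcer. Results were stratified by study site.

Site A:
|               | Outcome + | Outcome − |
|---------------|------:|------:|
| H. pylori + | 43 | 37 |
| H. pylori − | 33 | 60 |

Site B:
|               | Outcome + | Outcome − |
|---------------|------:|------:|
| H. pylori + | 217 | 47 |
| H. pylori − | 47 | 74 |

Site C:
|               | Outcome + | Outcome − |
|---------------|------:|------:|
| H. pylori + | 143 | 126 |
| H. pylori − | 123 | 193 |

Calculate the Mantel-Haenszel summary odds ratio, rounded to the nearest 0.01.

OR_MH = Σ(aᵢdᵢ/nᵢ) / Σ(bᵢcᵢ/nᵢ), where nᵢ is the stratum total.
Stratum 1 (Site A): n = 173; a·d/n = 43·60/173 = 14.9133; b·c/n = 37·33/173 = 7.0578
Stratum 2 (Site B): n = 385; a·d/n = 217·74/385 = 41.7091; b·c/n = 47·47/385 = 5.7377
Stratum 3 (Site C): n = 585; a·d/n = 143·193/585 = 47.1778; b·c/n = 126·123/585 = 26.4923
OR_MH = (14.9133 + 41.7091 + 47.1778) / (7.0578 + 5.7377 + 26.4923) = 103.8002 / 39.2878 = 2.64205

2.64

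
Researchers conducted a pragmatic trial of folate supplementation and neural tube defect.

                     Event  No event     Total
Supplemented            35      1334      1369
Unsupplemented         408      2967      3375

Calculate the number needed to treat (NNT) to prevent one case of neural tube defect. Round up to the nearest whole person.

11

Risk in treated group = 35/1369 = 0.02557; risk in control = 408/3375 = 0.12089.
Absolute risk reduction = 0.12089 − 0.02557 = 0.09532
NNT = 1 / ARR = 1 / 0.09532 = 10.491 → round up → 11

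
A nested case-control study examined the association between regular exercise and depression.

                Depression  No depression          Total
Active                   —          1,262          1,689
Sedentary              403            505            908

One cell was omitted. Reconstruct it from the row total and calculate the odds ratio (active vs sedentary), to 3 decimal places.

The missing cell is in the exposed row: 1689 − 1262 = 427.
So a = 427, b = 1262, c = 403, d = 505.
OR = (a·d)/(b·c) = (427 × 505) / (1262 × 403) = 215635 / 508586 = 0.42399

0.424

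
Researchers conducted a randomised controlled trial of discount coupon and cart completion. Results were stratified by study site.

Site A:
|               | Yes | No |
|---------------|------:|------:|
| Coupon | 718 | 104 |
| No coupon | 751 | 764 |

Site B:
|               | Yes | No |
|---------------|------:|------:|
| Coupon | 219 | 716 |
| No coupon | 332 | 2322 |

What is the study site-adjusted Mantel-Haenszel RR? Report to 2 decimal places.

RR_MH = Σ(aᵢ·n₀ᵢ/nᵢ) / Σ(cᵢ·n₁ᵢ/nᵢ), with n₁ᵢ = aᵢ+bᵢ (exposed), n₀ᵢ = cᵢ+dᵢ (unexposed), nᵢ = n₁ᵢ+n₀ᵢ.
Stratum 1 (Site A): n₁ = 822, n₀ = 1515, n = 2337; a·n₀/n = 718·1515/2337 = 465.4557; c·n₁/n = 751·822/2337 = 264.1515
Stratum 2 (Site B): n₁ = 935, n₀ = 2654, n = 3589; a·n₀/n = 219·2654/3589 = 161.9465; c·n₁/n = 332·935/3589 = 86.4921
RR_MH = (465.4557 + 161.9465) / (264.1515 + 86.4921) = 627.4022 / 350.6435 = 1.78929

1.79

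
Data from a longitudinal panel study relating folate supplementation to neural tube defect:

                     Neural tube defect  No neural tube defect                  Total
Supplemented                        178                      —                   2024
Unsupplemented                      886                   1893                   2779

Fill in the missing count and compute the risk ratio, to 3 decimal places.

The missing cell is in the exposed row: 2024 − 178 = 1846.
So a = 178, b = 1846, c = 886, d = 1893.
RR = [a/(a+b)] / [c/(c+d)] = (178/2024) / (886/2779) = 0.08794/0.31882 = 0.27584

0.276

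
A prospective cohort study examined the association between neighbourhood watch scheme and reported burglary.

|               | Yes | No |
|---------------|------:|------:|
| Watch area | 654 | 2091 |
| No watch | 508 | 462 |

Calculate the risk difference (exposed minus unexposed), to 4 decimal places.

-0.2855

Cells: a = 654, b = 2091, c = 508, d = 462.
Risk in exposed = 654/2745 = 0.238251; risk in unexposed = 508/970 = 0.523711.
Risk difference = 0.238251 − 0.523711 = -0.285460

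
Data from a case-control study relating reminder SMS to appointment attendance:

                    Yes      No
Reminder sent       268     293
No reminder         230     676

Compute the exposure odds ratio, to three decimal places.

2.688

Cells: a = 268, b = 293, c = 230, d = 676.
OR = (a·d)/(b·c) = (268 × 676) / (293 × 230) = 181168 / 67390 = 2.68835
The odds of appointment attendance are about 2.69 times as high in the reminder sent group.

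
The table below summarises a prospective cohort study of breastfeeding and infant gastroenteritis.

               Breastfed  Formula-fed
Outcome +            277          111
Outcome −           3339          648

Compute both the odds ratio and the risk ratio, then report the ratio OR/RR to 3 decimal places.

0.925

Reading the table with exposure as columns: a = 277 (Breastfed, case), b = 3339 (Breastfed, non-case), c = 111 (Formula-fed, case), d = 648.
OR = (277·648)/(3339·111) = 179496/370629 = 0.48430
Risk in exposed = 277/3616 = 0.07660; risk in unexposed = 111/759 = 0.14625; RR = 0.52381
OR/RR = 0.48430 / 0.52381 = 0.92458
The outcome is not rare, so the OR lies further from 1 than the RR.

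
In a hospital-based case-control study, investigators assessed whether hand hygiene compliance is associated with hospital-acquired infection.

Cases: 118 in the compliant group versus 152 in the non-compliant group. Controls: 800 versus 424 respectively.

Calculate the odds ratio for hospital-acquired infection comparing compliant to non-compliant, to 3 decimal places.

0.411

From the description: a = 118, b = 800, c = 152, d = 424.
OR = (a·d)/(b·c) = (118 × 424) / (800 × 152) = 50032 / 121600 = 0.41145
Exposure is associated with lower odds of hospital-acquired infection (OR = 0.41 < 1).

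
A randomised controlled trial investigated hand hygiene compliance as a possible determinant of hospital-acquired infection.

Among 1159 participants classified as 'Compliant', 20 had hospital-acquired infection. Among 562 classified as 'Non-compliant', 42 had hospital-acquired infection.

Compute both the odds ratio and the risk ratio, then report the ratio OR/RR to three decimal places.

From the description: a = 20, b = 1139, c = 42, d = 520.
OR = (20·520)/(1139·42) = 10400/47838 = 0.21740
Risk in exposed = 20/1159 = 0.01726; risk in unexposed = 42/562 = 0.07473; RR = 0.23091
OR/RR = 0.21740 / 0.23091 = 0.94151
The outcome is rare in both groups, so OR ≈ RR (ratio near 1).

0.942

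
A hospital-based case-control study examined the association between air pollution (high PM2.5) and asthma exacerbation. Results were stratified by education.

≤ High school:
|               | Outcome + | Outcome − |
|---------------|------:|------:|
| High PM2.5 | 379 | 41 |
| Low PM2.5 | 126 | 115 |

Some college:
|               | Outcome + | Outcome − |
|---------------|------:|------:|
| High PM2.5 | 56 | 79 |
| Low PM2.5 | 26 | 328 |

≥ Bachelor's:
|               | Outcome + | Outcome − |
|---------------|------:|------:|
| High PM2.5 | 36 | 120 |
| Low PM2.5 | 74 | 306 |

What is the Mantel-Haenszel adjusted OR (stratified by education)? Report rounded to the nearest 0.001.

OR_MH = Σ(aᵢdᵢ/nᵢ) / Σ(bᵢcᵢ/nᵢ), where nᵢ is the stratum total.
Stratum 1 (≤ High school): n = 661; a·d/n = 379·115/661 = 65.9380; b·c/n = 41·126/661 = 7.8154
Stratum 2 (Some college): n = 489; a·d/n = 56·328/489 = 37.5624; b·c/n = 79·26/489 = 4.2004
Stratum 3 (≥ Bachelor's): n = 536; a·d/n = 36·306/536 = 20.5522; b·c/n = 120·74/536 = 16.5672
OR_MH = (65.9380 + 37.5624 + 20.5522) / (7.8154 + 4.2004 + 16.5672) = 124.0526 / 28.5830 = 4.34008

4.340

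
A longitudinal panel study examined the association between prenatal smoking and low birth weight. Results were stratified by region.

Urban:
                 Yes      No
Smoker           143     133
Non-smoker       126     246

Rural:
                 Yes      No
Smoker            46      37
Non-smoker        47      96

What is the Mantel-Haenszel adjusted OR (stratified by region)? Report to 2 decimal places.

2.20

OR_MH = Σ(aᵢdᵢ/nᵢ) / Σ(bᵢcᵢ/nᵢ), where nᵢ is the stratum total.
Stratum 1 (Urban): n = 648; a·d/n = 143·246/648 = 54.2870; b·c/n = 133·126/648 = 25.8611
Stratum 2 (Rural): n = 226; a·d/n = 46·96/226 = 19.5398; b·c/n = 37·47/226 = 7.6947
OR_MH = (54.2870 + 19.5398) / (25.8611 + 7.6947) = 73.8269 / 33.5558 = 2.20012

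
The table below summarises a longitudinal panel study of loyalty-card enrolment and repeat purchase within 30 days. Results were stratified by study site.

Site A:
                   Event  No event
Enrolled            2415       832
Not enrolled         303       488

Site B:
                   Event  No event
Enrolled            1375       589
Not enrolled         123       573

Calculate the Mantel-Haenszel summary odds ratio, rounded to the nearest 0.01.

6.56

OR_MH = Σ(aᵢdᵢ/nᵢ) / Σ(bᵢcᵢ/nᵢ), where nᵢ is the stratum total.
Stratum 1 (Site A): n = 4038; a·d/n = 2415·488/4038 = 291.8574; b·c/n = 832·303/4038 = 62.4309
Stratum 2 (Site B): n = 2660; a·d/n = 1375·573/2660 = 296.1936; b·c/n = 589·123/2660 = 27.2357
OR_MH = (291.8574 + 296.1936) / (62.4309 + 27.2357) = 588.0510 / 89.6666 = 6.55819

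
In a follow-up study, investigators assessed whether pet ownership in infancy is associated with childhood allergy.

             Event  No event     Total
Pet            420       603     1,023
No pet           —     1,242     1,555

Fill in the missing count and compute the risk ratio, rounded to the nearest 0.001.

2.040

The missing cell is in the unexposed row: 1555 − 1242 = 313.
So a = 420, b = 603, c = 313, d = 1242.
RR = [a/(a+b)] / [c/(c+d)] = (420/1023) / (313/1555) = 0.41056/0.20129 = 2.03967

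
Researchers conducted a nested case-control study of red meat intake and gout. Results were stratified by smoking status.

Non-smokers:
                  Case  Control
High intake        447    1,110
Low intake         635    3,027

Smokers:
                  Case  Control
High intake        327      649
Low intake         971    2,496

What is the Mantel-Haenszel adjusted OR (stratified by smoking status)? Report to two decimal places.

1.60

OR_MH = Σ(aᵢdᵢ/nᵢ) / Σ(bᵢcᵢ/nᵢ), where nᵢ is the stratum total.
Stratum 1 (Non-smokers): n = 5219; a·d/n = 447·3027/5219 = 259.2583; b·c/n = 1110·635/5219 = 135.0546
Stratum 2 (Smokers): n = 4443; a·d/n = 327·2496/4443 = 183.7029; b·c/n = 649·971/4443 = 141.8364
OR_MH = (259.2583 + 183.7029) / (135.0546 + 141.8364) = 442.9612 / 276.8910 = 1.59977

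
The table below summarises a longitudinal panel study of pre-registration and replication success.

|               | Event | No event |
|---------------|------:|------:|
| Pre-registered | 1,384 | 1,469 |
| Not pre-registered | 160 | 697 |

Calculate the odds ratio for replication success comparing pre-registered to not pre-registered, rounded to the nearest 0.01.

4.10

Cells: a = 1384, b = 1469, c = 160, d = 697.
OR = (a·d)/(b·c) = (1384 × 697) / (1469 × 160) = 964648 / 235040 = 4.10419
The odds of replication success are about 4.10 times as high in the pre-registered group.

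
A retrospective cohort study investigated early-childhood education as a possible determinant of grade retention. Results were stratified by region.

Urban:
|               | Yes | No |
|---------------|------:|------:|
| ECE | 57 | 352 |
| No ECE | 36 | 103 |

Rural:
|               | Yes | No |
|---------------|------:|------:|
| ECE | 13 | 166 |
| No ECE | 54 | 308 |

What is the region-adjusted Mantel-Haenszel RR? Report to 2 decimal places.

RR_MH = Σ(aᵢ·n₀ᵢ/nᵢ) / Σ(cᵢ·n₁ᵢ/nᵢ), with n₁ᵢ = aᵢ+bᵢ (exposed), n₀ᵢ = cᵢ+dᵢ (unexposed), nᵢ = n₁ᵢ+n₀ᵢ.
Stratum 1 (Urban): n₁ = 409, n₀ = 139, n = 548; a·n₀/n = 57·139/548 = 14.4580; c·n₁/n = 36·409/548 = 26.8686
Stratum 2 (Rural): n₁ = 179, n₀ = 362, n = 541; a·n₀/n = 13·362/541 = 8.6987; c·n₁/n = 54·179/541 = 17.8669
RR_MH = (14.4580 + 8.6987) / (26.8686 + 17.8669) = 23.1567 / 44.7355 = 0.51764

0.52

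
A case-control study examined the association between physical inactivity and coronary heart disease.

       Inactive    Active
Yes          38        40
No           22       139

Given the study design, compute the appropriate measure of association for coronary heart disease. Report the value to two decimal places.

6.00

Reading the table with exposure as columns: a = 38 (Inactive, case), b = 22 (Inactive, non-case), c = 40 (Active, case), d = 139.
This is a case-control study: participants were sampled on outcome status, so risks in the source population cannot be estimated directly — relative risk is not valid here. The odds ratio is the appropriate measure.
OR = (a·d)/(b·c) = (38 × 139) / (22 × 40) = 5282 / 880 = 6.00227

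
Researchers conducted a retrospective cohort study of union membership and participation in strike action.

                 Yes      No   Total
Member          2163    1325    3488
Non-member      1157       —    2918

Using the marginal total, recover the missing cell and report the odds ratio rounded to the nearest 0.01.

2.48

The missing cell is in the unexposed row: 2918 − 1157 = 1761.
So a = 2163, b = 1325, c = 1157, d = 1761.
OR = (a·d)/(b·c) = (2163 × 1761) / (1325 × 1157) = 3809043 / 1533025 = 2.48466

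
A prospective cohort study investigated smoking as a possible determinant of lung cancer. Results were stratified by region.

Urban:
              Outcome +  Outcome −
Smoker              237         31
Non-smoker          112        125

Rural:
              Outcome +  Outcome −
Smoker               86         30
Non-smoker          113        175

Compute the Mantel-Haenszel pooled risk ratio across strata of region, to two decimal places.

1.88

RR_MH = Σ(aᵢ·n₀ᵢ/nᵢ) / Σ(cᵢ·n₁ᵢ/nᵢ), with n₁ᵢ = aᵢ+bᵢ (exposed), n₀ᵢ = cᵢ+dᵢ (unexposed), nᵢ = n₁ᵢ+n₀ᵢ.
Stratum 1 (Urban): n₁ = 268, n₀ = 237, n = 505; a·n₀/n = 237·237/505 = 111.2257; c·n₁/n = 112·268/505 = 59.4376
Stratum 2 (Rural): n₁ = 116, n₀ = 288, n = 404; a·n₀/n = 86·288/404 = 61.3069; c·n₁/n = 113·116/404 = 32.4455
RR_MH = (111.2257 + 61.3069) / (59.4376 + 32.4455) = 172.5327 / 91.8832 = 1.87774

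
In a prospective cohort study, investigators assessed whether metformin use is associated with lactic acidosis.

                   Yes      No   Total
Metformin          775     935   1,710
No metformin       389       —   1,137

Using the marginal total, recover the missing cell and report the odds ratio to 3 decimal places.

1.594

The missing cell is in the unexposed row: 1137 − 389 = 748.
So a = 775, b = 935, c = 389, d = 748.
OR = (a·d)/(b·c) = (775 × 748) / (935 × 389) = 579700 / 363715 = 1.59383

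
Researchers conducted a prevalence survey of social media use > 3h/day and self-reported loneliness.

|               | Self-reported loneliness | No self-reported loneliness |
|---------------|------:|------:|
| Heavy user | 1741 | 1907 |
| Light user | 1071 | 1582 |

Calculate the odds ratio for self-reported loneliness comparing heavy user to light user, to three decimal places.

1.349

Cells: a = 1741, b = 1907, c = 1071, d = 1582.
OR = (a·d)/(b·c) = (1741 × 1582) / (1907 × 1071) = 2754262 / 2042397 = 1.34854
The odds of self-reported loneliness are about 1.35 times as high in the heavy user group.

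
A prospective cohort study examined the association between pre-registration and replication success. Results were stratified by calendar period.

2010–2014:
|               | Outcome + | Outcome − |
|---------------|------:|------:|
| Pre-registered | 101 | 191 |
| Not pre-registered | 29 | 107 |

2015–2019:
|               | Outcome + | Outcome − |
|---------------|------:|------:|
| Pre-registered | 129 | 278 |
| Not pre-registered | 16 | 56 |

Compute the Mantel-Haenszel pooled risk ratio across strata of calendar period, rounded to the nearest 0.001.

1.542

RR_MH = Σ(aᵢ·n₀ᵢ/nᵢ) / Σ(cᵢ·n₁ᵢ/nᵢ), with n₁ᵢ = aᵢ+bᵢ (exposed), n₀ᵢ = cᵢ+dᵢ (unexposed), nᵢ = n₁ᵢ+n₀ᵢ.
Stratum 1 (2010–2014): n₁ = 292, n₀ = 136, n = 428; a·n₀/n = 101·136/428 = 32.0935; c·n₁/n = 29·292/428 = 19.7850
Stratum 2 (2015–2019): n₁ = 407, n₀ = 72, n = 479; a·n₀/n = 129·72/479 = 19.3904; c·n₁/n = 16·407/479 = 13.5950
RR_MH = (32.0935 + 19.3904) / (19.7850 + 13.5950) = 51.4839 / 33.3800 = 1.54235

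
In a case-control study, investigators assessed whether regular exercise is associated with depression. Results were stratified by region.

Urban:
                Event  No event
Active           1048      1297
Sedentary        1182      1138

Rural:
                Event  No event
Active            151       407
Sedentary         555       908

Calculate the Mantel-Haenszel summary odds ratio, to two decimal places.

OR_MH = Σ(aᵢdᵢ/nᵢ) / Σ(bᵢcᵢ/nᵢ), where nᵢ is the stratum total.
Stratum 1 (Urban): n = 4665; a·d/n = 1048·1138/4665 = 255.6536; b·c/n = 1297·1182/4665 = 328.6289
Stratum 2 (Rural): n = 2021; a·d/n = 151·908/2021 = 67.8417; b·c/n = 407·555/2021 = 111.7689
OR_MH = (255.6536 + 67.8417) / (328.6289 + 111.7689) = 323.4953 / 440.3979 = 0.73455

0.73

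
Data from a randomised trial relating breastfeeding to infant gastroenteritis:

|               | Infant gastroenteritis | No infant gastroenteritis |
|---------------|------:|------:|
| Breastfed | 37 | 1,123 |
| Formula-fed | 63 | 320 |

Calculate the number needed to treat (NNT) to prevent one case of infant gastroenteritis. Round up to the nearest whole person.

Risk in treated group = 37/1160 = 0.03190; risk in control = 63/383 = 0.16449.
Absolute risk reduction = 0.16449 − 0.03190 = 0.13259
NNT = 1 / ARR = 1 / 0.13259 = 7.542 → round up → 8

8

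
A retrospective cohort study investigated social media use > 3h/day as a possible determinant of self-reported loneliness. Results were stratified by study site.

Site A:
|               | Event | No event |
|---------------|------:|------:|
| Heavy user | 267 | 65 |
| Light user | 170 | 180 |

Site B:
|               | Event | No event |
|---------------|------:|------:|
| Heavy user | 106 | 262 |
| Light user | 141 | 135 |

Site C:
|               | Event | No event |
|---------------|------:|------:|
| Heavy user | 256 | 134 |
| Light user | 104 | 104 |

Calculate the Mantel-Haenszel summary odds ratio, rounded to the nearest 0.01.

1.42

OR_MH = Σ(aᵢdᵢ/nᵢ) / Σ(bᵢcᵢ/nᵢ), where nᵢ is the stratum total.
Stratum 1 (Site A): n = 682; a·d/n = 267·180/682 = 70.4692; b·c/n = 65·170/682 = 16.2023
Stratum 2 (Site B): n = 644; a·d/n = 106·135/644 = 22.2205; b·c/n = 262·141/644 = 57.3634
Stratum 3 (Site C): n = 598; a·d/n = 256·104/598 = 44.5217; b·c/n = 134·104/598 = 23.3043
OR_MH = (70.4692 + 22.2205 + 44.5217) / (16.2023 + 57.3634 + 23.3043) = 137.2114 / 96.8700 = 1.41645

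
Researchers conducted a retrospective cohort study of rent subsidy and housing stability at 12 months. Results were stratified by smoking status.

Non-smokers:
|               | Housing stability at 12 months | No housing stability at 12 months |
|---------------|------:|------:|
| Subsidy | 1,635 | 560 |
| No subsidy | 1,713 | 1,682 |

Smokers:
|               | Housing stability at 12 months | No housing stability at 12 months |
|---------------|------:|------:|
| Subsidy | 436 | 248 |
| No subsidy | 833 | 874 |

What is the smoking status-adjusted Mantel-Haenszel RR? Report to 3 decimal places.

1.432

RR_MH = Σ(aᵢ·n₀ᵢ/nᵢ) / Σ(cᵢ·n₁ᵢ/nᵢ), with n₁ᵢ = aᵢ+bᵢ (exposed), n₀ᵢ = cᵢ+dᵢ (unexposed), nᵢ = n₁ᵢ+n₀ᵢ.
Stratum 1 (Non-smokers): n₁ = 2195, n₀ = 3395, n = 5590; a·n₀/n = 1635·3395/5590 = 992.9919; c·n₁/n = 1713·2195/5590 = 672.6360
Stratum 2 (Smokers): n₁ = 684, n₀ = 1707, n = 2391; a·n₀/n = 436·1707/2391 = 311.2723; c·n₁/n = 833·684/2391 = 238.2986
RR_MH = (992.9919 + 311.2723) / (672.6360 + 238.2986) = 1304.2642 / 910.9346 = 1.43179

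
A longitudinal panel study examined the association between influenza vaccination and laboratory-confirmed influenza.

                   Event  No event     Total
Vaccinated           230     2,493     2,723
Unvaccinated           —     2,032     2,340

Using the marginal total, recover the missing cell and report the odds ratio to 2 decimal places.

0.61

The missing cell is in the unexposed row: 2340 − 2032 = 308.
So a = 230, b = 2493, c = 308, d = 2032.
OR = (a·d)/(b·c) = (230 × 2032) / (2493 × 308) = 467360 / 767844 = 0.60867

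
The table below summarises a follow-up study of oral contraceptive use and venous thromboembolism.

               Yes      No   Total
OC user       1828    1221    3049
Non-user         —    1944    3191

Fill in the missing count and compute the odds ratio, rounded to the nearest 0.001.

2.334

The missing cell is in the unexposed row: 3191 − 1944 = 1247.
So a = 1828, b = 1221, c = 1247, d = 1944.
OR = (a·d)/(b·c) = (1828 × 1944) / (1221 × 1247) = 3553632 / 1522587 = 2.33394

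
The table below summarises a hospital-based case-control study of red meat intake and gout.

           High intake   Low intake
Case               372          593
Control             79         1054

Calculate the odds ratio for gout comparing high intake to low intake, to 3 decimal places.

8.370

Reading the table with exposure as columns: a = 372 (High intake, case), b = 79 (High intake, non-case), c = 593 (Low intake, case), d = 1054.
OR = (a·d)/(b·c) = (372 × 1054) / (79 × 593) = 392088 / 46847 = 8.36954
The odds of gout are about 8.37 times as high in the high intake group.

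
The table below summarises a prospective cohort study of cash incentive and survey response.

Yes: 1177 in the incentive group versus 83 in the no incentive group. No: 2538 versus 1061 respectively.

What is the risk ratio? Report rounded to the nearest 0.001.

From the description: a = 1177, b = 2538, c = 83, d = 1061.
Risk in exposed = 1177/3715 = 0.31682; risk in unexposed = 83/1144 = 0.07255.
RR = 0.31682 / 0.07255 = 4.36682
The risk among the exposed is 4.37 times that among the unexposed.

4.367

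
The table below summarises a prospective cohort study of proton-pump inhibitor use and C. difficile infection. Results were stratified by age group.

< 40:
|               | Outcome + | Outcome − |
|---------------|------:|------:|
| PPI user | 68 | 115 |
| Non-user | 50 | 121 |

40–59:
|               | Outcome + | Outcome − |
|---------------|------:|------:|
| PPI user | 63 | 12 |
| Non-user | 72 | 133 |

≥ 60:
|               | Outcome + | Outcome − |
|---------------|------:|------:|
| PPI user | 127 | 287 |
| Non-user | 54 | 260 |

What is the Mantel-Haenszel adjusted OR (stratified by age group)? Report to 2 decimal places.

OR_MH = Σ(aᵢdᵢ/nᵢ) / Σ(bᵢcᵢ/nᵢ), where nᵢ is the stratum total.
Stratum 1 (< 40): n = 354; a·d/n = 68·121/354 = 23.2429; b·c/n = 115·50/354 = 16.2429
Stratum 2 (40–59): n = 280; a·d/n = 63·133/280 = 29.9250; b·c/n = 12·72/280 = 3.0857
Stratum 3 (≥ 60): n = 728; a·d/n = 127·260/728 = 45.3571; b·c/n = 287·54/728 = 21.2885
OR_MH = (23.2429 + 29.9250 + 45.3571) / (16.2429 + 3.0857 + 21.2885) = 98.5251 / 40.6171 = 2.42570

2.43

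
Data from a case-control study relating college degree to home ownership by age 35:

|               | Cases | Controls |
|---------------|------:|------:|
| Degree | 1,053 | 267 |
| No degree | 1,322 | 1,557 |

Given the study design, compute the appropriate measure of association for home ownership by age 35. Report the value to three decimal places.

Cells: a = 1053, b = 267, c = 1322, d = 1557.
This is a case-control study: participants were sampled on outcome status, so risks in the source population cannot be estimated directly — relative risk is not valid here. The odds ratio is the appropriate measure.
OR = (a·d)/(b·c) = (1053 × 1557) / (267 × 1322) = 1639521 / 352974 = 4.64488

4.645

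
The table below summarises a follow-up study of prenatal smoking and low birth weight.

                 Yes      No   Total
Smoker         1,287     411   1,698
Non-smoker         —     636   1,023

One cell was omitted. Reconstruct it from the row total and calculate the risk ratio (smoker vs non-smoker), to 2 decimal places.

The missing cell is in the unexposed row: 1023 − 636 = 387.
So a = 1287, b = 411, c = 387, d = 636.
RR = [a/(a+b)] / [c/(c+d)] = (1287/1698) / (387/1023) = 0.75795/0.37830 = 2.00357

2.00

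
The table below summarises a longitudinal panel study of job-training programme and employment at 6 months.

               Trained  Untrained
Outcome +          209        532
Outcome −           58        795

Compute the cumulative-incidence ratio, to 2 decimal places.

1.95

Reading the table with exposure as columns: a = 209 (Trained, case), b = 58 (Trained, non-case), c = 532 (Untrained, case), d = 795.
Risk in exposed = 209/267 = 0.78277; risk in unexposed = 532/1327 = 0.40090.
RR = 0.78277 / 0.40090 = 1.95251
The risk among the exposed is 1.95 times that among the unexposed.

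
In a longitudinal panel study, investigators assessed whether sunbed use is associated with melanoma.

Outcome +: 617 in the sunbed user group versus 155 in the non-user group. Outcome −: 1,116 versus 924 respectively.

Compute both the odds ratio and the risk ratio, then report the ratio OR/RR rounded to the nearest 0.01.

1.33

From the description: a = 617, b = 1116, c = 155, d = 924.
OR = (617·924)/(1116·155) = 570108/172980 = 3.29580
Risk in exposed = 617/1733 = 0.35603; risk in unexposed = 155/1079 = 0.14365; RR = 2.47843
OR/RR = 3.29580 / 2.47843 = 1.32980
The outcome is not rare, so the OR lies further from 1 than the RR.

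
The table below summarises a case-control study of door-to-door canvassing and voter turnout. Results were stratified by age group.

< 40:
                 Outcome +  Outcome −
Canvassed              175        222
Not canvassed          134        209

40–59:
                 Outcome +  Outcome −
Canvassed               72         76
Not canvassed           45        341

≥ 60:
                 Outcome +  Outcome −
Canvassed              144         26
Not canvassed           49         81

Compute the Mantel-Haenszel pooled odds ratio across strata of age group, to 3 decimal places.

OR_MH = Σ(aᵢdᵢ/nᵢ) / Σ(bᵢcᵢ/nᵢ), where nᵢ is the stratum total.
Stratum 1 (< 40): n = 740; a·d/n = 175·209/740 = 49.4257; b·c/n = 222·134/740 = 40.2000
Stratum 2 (40–59): n = 534; a·d/n = 72·341/534 = 45.9775; b·c/n = 76·45/534 = 6.4045
Stratum 3 (≥ 60): n = 300; a·d/n = 144·81/300 = 38.8800; b·c/n = 26·49/300 = 4.2467
OR_MH = (49.4257 + 45.9775 + 38.8800) / (40.2000 + 6.4045 + 4.2467) = 134.2832 / 50.8512 = 2.64071

2.641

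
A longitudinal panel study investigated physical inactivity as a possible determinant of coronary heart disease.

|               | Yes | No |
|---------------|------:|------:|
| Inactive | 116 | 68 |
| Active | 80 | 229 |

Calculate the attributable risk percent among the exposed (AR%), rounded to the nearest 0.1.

Cells: a = 116, b = 68, c = 80, d = 229.
Risk in exposed = 116/184 = 0.63043; risk in unexposed = 80/309 = 0.25890.
RR = 0.63043/0.25890 = 2.43505
AR% = (RR − 1)/RR × 100 = (2.43505 − 1)/2.43505 × 100 = 58.9332%

58.9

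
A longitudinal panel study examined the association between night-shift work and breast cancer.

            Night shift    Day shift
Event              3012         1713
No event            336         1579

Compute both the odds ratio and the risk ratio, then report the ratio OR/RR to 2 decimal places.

4.78

Reading the table with exposure as columns: a = 3012 (Night shift, case), b = 336 (Night shift, non-case), c = 1713 (Day shift, case), d = 1579.
OR = (3012·1579)/(336·1713) = 4755948/575568 = 8.26305
Risk in exposed = 3012/3348 = 0.89964; risk in unexposed = 1713/3292 = 0.52035; RR = 1.72891
OR/RR = 8.26305 / 1.72891 = 4.77935
The outcome is not rare, so the OR lies further from 1 than the RR.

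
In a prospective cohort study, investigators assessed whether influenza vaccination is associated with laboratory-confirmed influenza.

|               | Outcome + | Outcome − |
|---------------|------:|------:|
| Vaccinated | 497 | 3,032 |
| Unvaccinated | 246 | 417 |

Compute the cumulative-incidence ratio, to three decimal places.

Cells: a = 497, b = 3032, c = 246, d = 417.
Risk in exposed = 497/3529 = 0.14083; risk in unexposed = 246/663 = 0.37104.
RR = 0.14083 / 0.37104 = 0.37956
The risk is 62% lower among the exposed than among the unexposed.

0.380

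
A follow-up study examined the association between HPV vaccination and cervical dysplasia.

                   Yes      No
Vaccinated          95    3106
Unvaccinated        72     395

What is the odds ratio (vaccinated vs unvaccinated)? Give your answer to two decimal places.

Cells: a = 95, b = 3106, c = 72, d = 395.
OR = (a·d)/(b·c) = (95 × 395) / (3106 × 72) = 37525 / 223632 = 0.16780
Exposure is associated with lower odds of cervical dysplasia (OR = 0.17 < 1).

0.17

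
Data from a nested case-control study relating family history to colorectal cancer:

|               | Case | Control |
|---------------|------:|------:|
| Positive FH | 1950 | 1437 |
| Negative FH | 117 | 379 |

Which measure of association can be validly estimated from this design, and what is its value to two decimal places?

Cells: a = 1950, b = 1437, c = 117, d = 379.
This is a nested case-control study: participants were sampled on outcome status, so risks in the source population cannot be estimated directly — relative risk is not valid here. The odds ratio is the appropriate measure.
OR = (a·d)/(b·c) = (1950 × 379) / (1437 × 117) = 739050 / 168129 = 4.39573

4.40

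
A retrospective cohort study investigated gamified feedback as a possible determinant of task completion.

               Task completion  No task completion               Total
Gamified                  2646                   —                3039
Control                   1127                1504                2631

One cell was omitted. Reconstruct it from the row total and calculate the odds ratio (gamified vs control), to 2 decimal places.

The missing cell is in the exposed row: 3039 − 2646 = 393.
So a = 2646, b = 393, c = 1127, d = 1504.
OR = (a·d)/(b·c) = (2646 × 1504) / (393 × 1127) = 3979584 / 442911 = 8.98506

8.99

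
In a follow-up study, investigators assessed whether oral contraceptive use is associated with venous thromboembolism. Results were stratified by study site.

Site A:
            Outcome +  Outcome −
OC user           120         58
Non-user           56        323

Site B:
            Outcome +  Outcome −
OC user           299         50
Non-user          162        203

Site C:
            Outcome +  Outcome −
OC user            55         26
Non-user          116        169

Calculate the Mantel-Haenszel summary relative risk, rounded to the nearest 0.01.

RR_MH = Σ(aᵢ·n₀ᵢ/nᵢ) / Σ(cᵢ·n₁ᵢ/nᵢ), with n₁ᵢ = aᵢ+bᵢ (exposed), n₀ᵢ = cᵢ+dᵢ (unexposed), nᵢ = n₁ᵢ+n₀ᵢ.
Stratum 1 (Site A): n₁ = 178, n₀ = 379, n = 557; a·n₀/n = 120·379/557 = 81.6517; c·n₁/n = 56·178/557 = 17.8959
Stratum 2 (Site B): n₁ = 349, n₀ = 365, n = 714; a·n₀/n = 299·365/714 = 152.8501; c·n₁/n = 162·349/714 = 79.1849
Stratum 3 (Site C): n₁ = 81, n₀ = 285, n = 366; a·n₀/n = 55·285/366 = 42.8279; c·n₁/n = 116·81/366 = 25.6721
RR_MH = (81.6517 + 152.8501 + 42.8279) / (17.8959 + 79.1849 + 25.6721) = 277.3297 / 122.7529 = 2.25925

2.26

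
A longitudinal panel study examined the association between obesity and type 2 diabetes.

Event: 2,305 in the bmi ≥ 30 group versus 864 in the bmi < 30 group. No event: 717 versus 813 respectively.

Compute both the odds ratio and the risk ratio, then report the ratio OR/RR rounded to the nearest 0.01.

2.04

From the description: a = 2305, b = 717, c = 864, d = 813.
OR = (2305·813)/(717·864) = 1873965/619488 = 3.02502
Risk in exposed = 2305/3022 = 0.76274; risk in unexposed = 864/1677 = 0.51521; RR = 1.48046
OR/RR = 3.02502 / 1.48046 = 2.04330
The outcome is not rare, so the OR lies further from 1 than the RR.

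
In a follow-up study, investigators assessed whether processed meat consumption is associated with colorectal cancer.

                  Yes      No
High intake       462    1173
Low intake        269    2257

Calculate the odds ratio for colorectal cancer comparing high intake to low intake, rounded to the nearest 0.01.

Cells: a = 462, b = 1173, c = 269, d = 2257.
OR = (a·d)/(b·c) = (462 × 2257) / (1173 × 269) = 1042734 / 315537 = 3.30463
The odds of colorectal cancer are about 3.30 times as high in the high intake group.

3.30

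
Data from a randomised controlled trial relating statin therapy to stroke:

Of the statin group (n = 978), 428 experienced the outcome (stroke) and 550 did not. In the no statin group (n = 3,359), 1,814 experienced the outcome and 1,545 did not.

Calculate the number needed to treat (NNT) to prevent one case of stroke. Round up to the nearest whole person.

10

Risk in treated group = 428/978 = 0.43763; risk in control = 1814/3359 = 0.54004.
Absolute risk reduction = 0.54004 − 0.43763 = 0.10241
NNT = 1 / ARR = 1 / 0.10241 = 9.764 → round up → 10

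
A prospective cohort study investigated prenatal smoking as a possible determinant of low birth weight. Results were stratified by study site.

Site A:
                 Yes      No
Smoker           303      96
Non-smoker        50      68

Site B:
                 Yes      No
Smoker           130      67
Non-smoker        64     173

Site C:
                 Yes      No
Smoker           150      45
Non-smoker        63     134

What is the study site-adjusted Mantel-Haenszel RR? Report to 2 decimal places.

RR_MH = Σ(aᵢ·n₀ᵢ/nᵢ) / Σ(cᵢ·n₁ᵢ/nᵢ), with n₁ᵢ = aᵢ+bᵢ (exposed), n₀ᵢ = cᵢ+dᵢ (unexposed), nᵢ = n₁ᵢ+n₀ᵢ.
Stratum 1 (Site A): n₁ = 399, n₀ = 118, n = 517; a·n₀/n = 303·118/517 = 69.1567; c·n₁/n = 50·399/517 = 38.5880
Stratum 2 (Site B): n₁ = 197, n₀ = 237, n = 434; a·n₀/n = 130·237/434 = 70.9908; c·n₁/n = 64·197/434 = 29.0507
Stratum 3 (Site C): n₁ = 195, n₀ = 197, n = 392; a·n₀/n = 150·197/392 = 75.3827; c·n₁/n = 63·195/392 = 31.3393
RR_MH = (69.1567 + 70.9908 + 75.3827) / (38.5880 + 29.0507 + 31.3393) = 215.5301 / 98.9780 = 2.17756

2.18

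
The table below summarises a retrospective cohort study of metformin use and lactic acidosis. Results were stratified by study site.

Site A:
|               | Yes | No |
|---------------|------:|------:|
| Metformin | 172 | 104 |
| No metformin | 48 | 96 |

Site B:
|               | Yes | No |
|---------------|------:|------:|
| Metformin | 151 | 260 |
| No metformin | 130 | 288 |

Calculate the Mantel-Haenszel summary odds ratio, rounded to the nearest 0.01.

OR_MH = Σ(aᵢdᵢ/nᵢ) / Σ(bᵢcᵢ/nᵢ), where nᵢ is the stratum total.
Stratum 1 (Site A): n = 420; a·d/n = 172·96/420 = 39.3143; b·c/n = 104·48/420 = 11.8857
Stratum 2 (Site B): n = 829; a·d/n = 151·288/829 = 52.4584; b·c/n = 260·130/829 = 40.7720
OR_MH = (39.3143 + 52.4584) / (11.8857 + 40.7720) = 91.7727 / 52.6577 = 1.74281

1.74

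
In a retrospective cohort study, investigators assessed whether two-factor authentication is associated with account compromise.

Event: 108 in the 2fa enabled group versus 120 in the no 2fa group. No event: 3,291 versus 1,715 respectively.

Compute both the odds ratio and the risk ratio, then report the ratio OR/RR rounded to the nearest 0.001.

From the description: a = 108, b = 3291, c = 120, d = 1715.
OR = (108·1715)/(3291·120) = 185220/394920 = 0.46901
Risk in exposed = 108/3399 = 0.03177; risk in unexposed = 120/1835 = 0.06540; RR = 0.48588
OR/RR = 0.46901 / 0.48588 = 0.96528
The outcome is rare in both groups, so OR ≈ RR (ratio near 1).

0.965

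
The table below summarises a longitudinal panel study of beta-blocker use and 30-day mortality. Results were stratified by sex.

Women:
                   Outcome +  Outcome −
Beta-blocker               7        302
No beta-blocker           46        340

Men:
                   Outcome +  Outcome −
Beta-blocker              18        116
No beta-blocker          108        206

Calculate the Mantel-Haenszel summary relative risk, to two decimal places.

0.31

RR_MH = Σ(aᵢ·n₀ᵢ/nᵢ) / Σ(cᵢ·n₁ᵢ/nᵢ), with n₁ᵢ = aᵢ+bᵢ (exposed), n₀ᵢ = cᵢ+dᵢ (unexposed), nᵢ = n₁ᵢ+n₀ᵢ.
Stratum 1 (Women): n₁ = 309, n₀ = 386, n = 695; a·n₀/n = 7·386/695 = 3.8878; c·n₁/n = 46·309/695 = 20.4518
Stratum 2 (Men): n₁ = 134, n₀ = 314, n = 448; a·n₀/n = 18·314/448 = 12.6161; c·n₁/n = 108·134/448 = 32.3036
RR_MH = (3.8878 + 12.6161) / (20.4518 + 32.3036) = 16.5038 / 52.7554 = 0.31284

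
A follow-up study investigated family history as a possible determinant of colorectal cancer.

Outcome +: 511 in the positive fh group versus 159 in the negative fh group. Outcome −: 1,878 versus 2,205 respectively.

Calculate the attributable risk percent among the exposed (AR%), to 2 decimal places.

68.56

From the description: a = 511, b = 1878, c = 159, d = 2205.
Risk in exposed = 511/2389 = 0.21390; risk in unexposed = 159/2364 = 0.06726.
RR = 0.21390/0.06726 = 3.18020
AR% = (RR − 1)/RR × 100 = (3.18020 − 1)/3.18020 × 100 = 68.5555%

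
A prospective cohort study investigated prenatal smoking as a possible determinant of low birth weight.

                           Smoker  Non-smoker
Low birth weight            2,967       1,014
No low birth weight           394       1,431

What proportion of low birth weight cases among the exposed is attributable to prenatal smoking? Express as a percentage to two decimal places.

53.02

Reading the table with exposure as columns: a = 2967 (Smoker, case), b = 394 (Smoker, non-case), c = 1014 (Non-smoker, case), d = 1431.
Risk in exposed = 2967/3361 = 0.88277; risk in unexposed = 1014/2445 = 0.41472.
RR = 0.88277/0.41472 = 2.12858
AR% = (RR − 1)/RR × 100 = (2.12858 − 1)/2.12858 × 100 = 53.0203%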